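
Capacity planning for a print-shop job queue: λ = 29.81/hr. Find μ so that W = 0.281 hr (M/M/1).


W = 1/(μ−λ) ⇒ μ − λ = 1/W = 1/0.281 = 3.5587
μ = λ + 1/W = 29.81 + 3.5587 = 33.3687 per hr

Final: 33.3687 /hr


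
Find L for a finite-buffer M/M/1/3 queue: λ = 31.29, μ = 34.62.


ρ = 31.29/34.62 = 0.9038
L = ρ[1 − (K+1)ρ^K + Kρ^(K+1)] / [(1−ρ)(1−ρ^(K+1))]
Numerator: 0.9038·(1 − 4·0.738304 + 3·0.667289) = 0.043970
Denominator: (0.09619)·(0.332711) = 0.032003
L = 0.043970/0.032003 = 1.3739

Final: 1.3739


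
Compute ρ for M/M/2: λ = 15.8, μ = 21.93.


ρ = λ/(cμ) = 15.8/(2·21.93) = 15.8/43.86 = 0.3602

Final: 0.3602


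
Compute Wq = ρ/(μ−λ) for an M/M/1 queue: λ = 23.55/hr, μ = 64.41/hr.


ρ = 23.55/64.41 = 0.3656
Wq = ρ/(μ−λ) = 0.3656/(64.41 − 23.55) = 0.3656/40.86 = 0.008948 hr

Final: 0.008948 hr


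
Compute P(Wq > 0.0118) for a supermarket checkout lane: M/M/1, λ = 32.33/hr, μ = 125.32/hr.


ρ = 32.33/125.32 = 0.2580
P(Wq > t) = ρ·e^{−(μ−λ)t} = 0.2580·e^{−1.0973}
= 0.2580·0.333777 = 0.086108

Final: 0.086108


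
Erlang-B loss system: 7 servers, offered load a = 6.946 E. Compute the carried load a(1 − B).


B(7,6.946) = 0.245520 (Erlang-B)
Carried load = a(1 − B) = 6.946·(1 − 0.245520) = 6.946·0.754480 = 5.2406 E

Final: 5.2406 Erlangs


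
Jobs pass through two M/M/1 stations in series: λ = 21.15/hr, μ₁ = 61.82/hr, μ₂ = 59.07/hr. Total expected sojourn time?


Each node sees arrival rate λ = 21.15/hr (tandem ⇒ throughput preserved).
W₁ = 1/(μ₁−λ) = 1/(61.82−21.15) = 0.02459 hr
W₂ = 1/(μ₂−λ) = 1/(59.07−21.15) = 0.02637 hr
W_total = W₁ + W₂ = 0.02459 + 0.02637 = 0.05096 hr

Final: 0.05096 hr


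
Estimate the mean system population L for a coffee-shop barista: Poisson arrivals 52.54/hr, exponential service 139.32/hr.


ρ = λ/μ = 52.54/139.32 = 0.3771
L = ρ/(1−ρ) = 0.3771/(1 − 0.3771) = 0.3771/0.6229 = 0.6054

Final: 0.6054


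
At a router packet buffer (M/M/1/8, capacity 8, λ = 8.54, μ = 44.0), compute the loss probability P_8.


ρ = λ/μ = 8.54/44.0 = 0.1941
P_K = (1−ρ)ρ^K/(1−ρ^(K+1)) = (0.8059·0.000002014)/(1 − 0.0000003909)
= 0.000001623/1.000000 = 0.000001623

Final: 0.000001623


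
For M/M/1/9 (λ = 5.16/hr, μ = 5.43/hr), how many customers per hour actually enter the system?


ρ = 0.9503; P_K = (1−ρ)ρ^9/(1−ρ^10) = 0.078646
λ_eff = λ(1 − P_K) = 5.16·(1 − 0.078646) = 5.16·0.921354 = 4.7542 /hr

Final: 4.7542 /hr


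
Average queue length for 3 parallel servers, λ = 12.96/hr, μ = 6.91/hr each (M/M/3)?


a = λ/μ = 1.8755; ρ = a/3 = 0.6252
P₀ = 0.132135
Lq = P₀·a^c·ρ / (c!·(1−ρ)²) = 0.132135·6.59752·0.6252/(6·0.14049)
= 0.64656

Final: 0.64656


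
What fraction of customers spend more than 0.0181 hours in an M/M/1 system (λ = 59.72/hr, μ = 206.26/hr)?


W ~ Exponential(μ−λ) for M/M/1.
μ − λ = 206.26 − 59.72 = 146.5400
P(W > t) = e^{−(μ−λ)t} = e^{−2.6524} = 0.070484

Final: 0.070484


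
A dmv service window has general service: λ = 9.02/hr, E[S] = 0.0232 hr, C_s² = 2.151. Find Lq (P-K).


ρ = λ·E[S] = 9.02·0.0232 = 0.2093
Lq = ρ²(1+C_s²)/(2(1−ρ)) = 0.04379·(1+2.151)/(2·0.7907)
= 0.04379·3.1510/1.5815 = 0.08725

Final: 0.08725


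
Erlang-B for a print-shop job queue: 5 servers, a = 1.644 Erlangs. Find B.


B(c,a) = (a^c/c!) / Σ_{k=0}^{c} a^k/k!
a^5/5! = 0.100076
Σ terms (k=0..5): 1.00000 + 1.64400 + 1.35137 + 0.74055 + 0.30437 + 0.10008 = 5.140359
B = 0.100076/5.140359 = 0.019469

Final: 0.019469


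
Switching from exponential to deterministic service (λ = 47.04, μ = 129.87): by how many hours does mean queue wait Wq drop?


ρ = 47.04/129.87 = 0.3622
Wq(M/M/1) = ρ/(μ−λ) = 0.3622/82.83 = 0.004373 hr
Wq(M/D/1) = ρ/(2(μ−λ)) = 0.002186 hr
Savings = 0.004373 − 0.002186 = 0.002186 hr

Final: 0.002186 hr


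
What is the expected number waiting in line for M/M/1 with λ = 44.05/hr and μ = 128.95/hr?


ρ = 44.05/128.95 = 0.3416
Lq = ρ²/(1−ρ) = 0.1167/0.6584 = 0.1772

Final: 0.1772


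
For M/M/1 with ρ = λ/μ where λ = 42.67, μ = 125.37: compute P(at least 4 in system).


ρ = 42.67/125.37 = 0.3404
P(N ≥ n) = ρ^n = 0.3404^4 = 0.013419

Final: 0.013419


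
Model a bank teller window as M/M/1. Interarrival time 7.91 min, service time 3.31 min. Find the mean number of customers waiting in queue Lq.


λ = 60/7.91 = 7.5853 /hr
μ = 60/3.31 = 18.1269 /hr
ρ = λ/μ = 7.5853/18.1269 = 0.4185
Lq = ρ²/(1−ρ) = 0.1751/0.5815 = 0.3011

Final: 0.3011


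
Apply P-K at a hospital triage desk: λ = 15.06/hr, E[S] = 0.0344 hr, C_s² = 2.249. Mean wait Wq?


ρ = λ·E[S] = 15.06·0.0344 = 0.5181
E[S²] = E[S]²(1+C_s²) = 0.0344²·(1+2.249) = 0.003845
Wq = λ·E[S²]/(2(1−ρ)) = 15.06·0.003845/(2·0.4819) = 0.06007 hr

Final: 0.06007 hr


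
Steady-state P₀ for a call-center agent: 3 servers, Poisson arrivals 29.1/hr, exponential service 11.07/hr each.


a = λ/μ = 29.1/11.07 = 2.6287; ρ = a/c = 0.8762
Σ_{k=0}^{2} a^k/k! (terms k=0..2) = 1.00000 + 2.62873 + 3.45510 = 7.08383
Tail: a^3/(3!(1−ρ)) = 18.16503/(6·0.1238) = 24.46312
P₀ = 1/(7.08383 + 24.46312) = 1/31.54695 = 0.031699

Final: 0.031699


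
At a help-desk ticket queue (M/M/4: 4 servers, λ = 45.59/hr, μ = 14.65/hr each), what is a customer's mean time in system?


a = 3.1119; ρ = 0.7780; P₀ = 0.031668
Lq = P₀·a^c·ρ/(c!(1−ρ)²) = 1.95320
Wq = Lq/λ = 1.95320/45.59 = 0.04284 hr
W = Wq + 1/μ = 0.04284 + 0.06826 = 0.11110 hr

Final: 0.11110 hr


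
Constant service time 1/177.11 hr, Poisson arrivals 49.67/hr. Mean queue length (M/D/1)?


ρ = 49.67/177.11 = 0.2804
M/D/1: Lq = ρ²/(2(1−ρ)) = 0.07865/(2·0.7196) = 0.05465

Final: 0.05465


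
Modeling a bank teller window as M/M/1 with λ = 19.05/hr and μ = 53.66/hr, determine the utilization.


ρ = λ/μ = 19.05/53.66 = 0.3550

Final: 0.3550


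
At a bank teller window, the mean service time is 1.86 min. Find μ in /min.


μ = 1/(service time) in consistent units.
1 minute = 1 min, so μ = 1/1.86 = 0.5376 per minute

Final: 0.5376 /min


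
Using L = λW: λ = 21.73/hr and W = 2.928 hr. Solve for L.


L = λW = 21.73·2.928 = 63.6254

Final: 63.6254


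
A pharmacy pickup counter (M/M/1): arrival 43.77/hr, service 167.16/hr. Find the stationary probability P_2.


ρ = 43.77/167.16 = 0.2618
P_n = (1−ρ)·ρ^n = (1 − 0.2618)·0.2618^2 = 0.7382·0.068563 = 0.050610

Final: 0.050610


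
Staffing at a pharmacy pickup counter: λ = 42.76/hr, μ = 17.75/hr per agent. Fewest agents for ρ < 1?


Stability requires cμ > λ ⇔ c > λ/μ.
λ/μ = 42.76/17.75 = 2.4090
Minimum integer c = ⌊2.4090⌋ + 1 = 3
Check: 3·17.75 = 53.25 > 42.76, while 2·17.75 = 35.50 ≤ 42.76

Final: 3 servers


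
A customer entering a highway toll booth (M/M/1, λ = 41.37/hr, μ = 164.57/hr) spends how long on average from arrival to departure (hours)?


W = 1/(μ−λ) = 1/(164.57 − 41.37) = 1/123.20 = 0.008117 hr

Final: 0.008117 hr


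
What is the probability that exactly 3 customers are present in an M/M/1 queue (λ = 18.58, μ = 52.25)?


ρ = 18.58/52.25 = 0.3556
P_n = (1−ρ)·ρ^n = (1 − 0.3556)·0.3556^3 = 0.6444·0.044965 = 0.028976

Final: 0.028976


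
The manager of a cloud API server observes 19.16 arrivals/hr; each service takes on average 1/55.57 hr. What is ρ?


ρ = λ/μ = 19.16/55.57 = 0.3448

Final: 0.3448


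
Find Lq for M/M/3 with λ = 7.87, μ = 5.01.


a = λ/μ = 1.5709; ρ = a/3 = 0.5236
P₀ = 0.193768
Lq = P₀·a^c·ρ / (c!·(1−ρ)²) = 0.193768·3.87624·0.5236/(6·0.22694)
= 0.28884

Final: 0.28884


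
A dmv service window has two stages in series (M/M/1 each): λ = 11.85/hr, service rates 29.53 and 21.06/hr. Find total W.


Each node sees arrival rate λ = 11.85/hr (tandem ⇒ throughput preserved).
W₁ = 1/(μ₁−λ) = 1/(29.53−11.85) = 0.05656 hr
W₂ = 1/(μ₂−λ) = 1/(21.06−11.85) = 0.10858 hr
W_total = W₁ + W₂ = 0.05656 + 0.10858 = 0.16514 hr

Final: 0.16514 hr


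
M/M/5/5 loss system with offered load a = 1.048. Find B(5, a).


B(c,a) = (a^c/c!) / Σ_{k=0}^{c} a^k/k!
a^5/5! = 0.010535
Σ terms (k=0..5): 1.00000 + 1.04800 + 0.54915 + 0.19184 + 0.05026 + 0.01053 = 2.849785
B = 0.010535/2.849785 = 0.003697

Final: 0.003697


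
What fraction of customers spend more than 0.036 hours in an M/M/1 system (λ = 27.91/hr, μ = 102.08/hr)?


W ~ Exponential(μ−λ) for M/M/1.
μ − λ = 102.08 − 27.91 = 74.1700
P(W > t) = e^{−(μ−λ)t} = e^{−2.6701} = 0.069244

Final: 0.069244


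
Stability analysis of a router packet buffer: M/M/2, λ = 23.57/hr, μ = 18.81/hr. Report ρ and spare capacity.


Total capacity cμ = 2·18.81 = 37.62/hr
ρ = λ/(cμ) = 23.57/37.62 = 0.6265
Stable ⇔ ρ < 1: YES
Spare capacity = cμ − λ = 37.62 − 23.57 = 14.05/hr

Final: ρ = 0.6265; stable; margin = 14.05/hr


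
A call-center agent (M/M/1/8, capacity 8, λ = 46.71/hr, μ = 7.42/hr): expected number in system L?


ρ = 46.71/7.42 = 6.2951
L = ρ[1 − (K+1)ρ^K + Kρ^(K+1)] / [(1−ρ)(1−ρ^(K+1))]
Numerator: 6.2951·(1 − 9·2466310.183052 + 8·15525788.227810) = 642165020.731123
Denominator: (-5.2951)·(-15525787.227810) = 82211345.037825
L = 642165020.731123/82211345.037825 = 7.8111

Final: 7.8111


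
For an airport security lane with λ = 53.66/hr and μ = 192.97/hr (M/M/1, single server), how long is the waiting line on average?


ρ = 53.66/192.97 = 0.2781
Lq = ρ²/(1−ρ) = 0.07733/0.7219 = 0.1071

Final: 0.1071


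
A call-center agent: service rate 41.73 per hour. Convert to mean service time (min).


Mean service time = 1/μ = 1/41.73 hour = 0.02396 hour
In minutes: 0.02396 × 60 = 1.4378 min

Final: 1.4378 min


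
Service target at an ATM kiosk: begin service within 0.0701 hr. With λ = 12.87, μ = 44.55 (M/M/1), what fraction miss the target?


ρ = 12.87/44.55 = 0.2889
P(Wq > t) = ρ·e^{−(μ−λ)t} = 0.2889·e^{−2.2208}
= 0.2889·0.108526 = 0.031352

Final: 0.031352


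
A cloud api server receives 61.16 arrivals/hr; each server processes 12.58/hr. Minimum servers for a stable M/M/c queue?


Stability requires cμ > λ ⇔ c > λ/μ.
λ/μ = 61.16/12.58 = 4.8617
Minimum integer c = ⌊4.8617⌋ + 1 = 5
Check: 5·12.58 = 62.90 > 61.16, while 4·12.58 = 50.32 ≤ 61.16

Final: 5 servers


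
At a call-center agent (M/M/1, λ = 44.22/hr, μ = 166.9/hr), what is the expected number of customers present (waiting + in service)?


ρ = λ/μ = 44.22/166.9 = 0.2649
L = ρ/(1−ρ) = 0.2649/(1 − 0.2649) = 0.2649/0.7351 = 0.3604

Final: 0.3604


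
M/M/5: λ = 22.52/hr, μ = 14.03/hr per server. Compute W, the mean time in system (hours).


a = 1.6051; ρ = 0.3210; P₀ = 0.200402
Lq = P₀·a^c·ρ/(c!(1−ρ)²) = 0.01239
Wq = Lq/λ = 0.01239/22.52 = 0.0005502 hr
W = Wq + 1/μ = 0.0005502 + 0.07128 = 0.07183 hr

Final: 0.07183 hr


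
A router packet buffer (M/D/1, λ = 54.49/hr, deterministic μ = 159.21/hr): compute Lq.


ρ = 54.49/159.21 = 0.3423
M/D/1: Lq = ρ²/(2(1−ρ)) = 0.1171/(2·0.6577) = 0.08904

Final: 0.08904


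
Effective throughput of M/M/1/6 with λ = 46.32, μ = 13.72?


ρ = 3.3761; P_K = (1−ρ)ρ^6/(1−ρ^7) = 0.703940
λ_eff = λ(1 − P_K) = 46.32·(1 − 0.703940) = 46.32·0.296060 = 13.7135 /hr

Final: 13.7135 /hr


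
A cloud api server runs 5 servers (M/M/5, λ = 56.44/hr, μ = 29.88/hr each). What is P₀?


a = λ/μ = 56.44/29.88 = 1.8889; ρ = a/c = 0.3778
Σ_{k=0}^{4} a^k/k! (terms k=0..4) = 1.00000 + 1.88889 + 1.78395 + 1.12323 + 0.53041 = 6.32648
Tail: a^5/(5!(1−ρ)) = 24.04540/(120·0.6222) = 0.32204
P₀ = 1/(6.32648 + 0.32204) = 1/6.64852 = 0.150409

Final: 0.150409


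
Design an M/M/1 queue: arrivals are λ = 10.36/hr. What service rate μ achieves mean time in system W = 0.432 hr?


W = 1/(μ−λ) ⇒ μ − λ = 1/W = 1/0.432 = 2.3148
μ = λ + 1/W = 10.36 + 2.3148 = 12.6748 per hr

Final: 12.6748 /hr


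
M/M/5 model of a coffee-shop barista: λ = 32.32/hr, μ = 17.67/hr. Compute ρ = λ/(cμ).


ρ = λ/(cμ) = 32.32/(5·17.67) = 32.32/88.35 = 0.3658

Final: 0.3658


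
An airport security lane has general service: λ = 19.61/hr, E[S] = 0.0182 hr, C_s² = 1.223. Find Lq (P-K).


ρ = λ·E[S] = 19.61·0.0182 = 0.3569
Lq = ρ²(1+C_s²)/(2(1−ρ)) = 0.1274·(1+1.223)/(2·0.6431)
= 0.1274·2.2230/1.2862 = 0.22016

Final: 0.22016


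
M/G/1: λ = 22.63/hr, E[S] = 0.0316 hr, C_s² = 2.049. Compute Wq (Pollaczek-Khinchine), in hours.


ρ = λ·E[S] = 22.63·0.0316 = 0.7151
E[S²] = E[S]²(1+C_s²) = 0.0316²·(1+2.049) = 0.003045
Wq = λ·E[S²]/(2(1−ρ)) = 22.63·0.003045/(2·0.2849) = 0.12092 hr

Final: 0.12092 hr


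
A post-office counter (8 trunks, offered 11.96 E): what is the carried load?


B(8,11.96) = 0.421142 (Erlang-B)
Carried load = a(1 − B) = 11.96·(1 − 0.421142) = 11.96·0.578858 = 6.9231 E

Final: 6.9231 Erlangs


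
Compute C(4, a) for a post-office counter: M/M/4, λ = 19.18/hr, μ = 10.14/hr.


a = λ/μ = 1.8915; ρ = a/4 = 0.4729
P₀ = 0.146623 (from M/M/c formula)
C(c,a) = [a^c/(c!(1−ρ))]·P₀ = [12.80096/(24·0.5271)]·0.146623
= 1.01186·0.146623 = 0.148362

Final: 0.148362


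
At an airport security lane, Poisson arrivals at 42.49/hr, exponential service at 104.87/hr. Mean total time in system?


W = 1/(μ−λ) = 1/(104.87 − 42.49) = 1/62.38 = 0.01603 hr

Final: 0.01603 hr


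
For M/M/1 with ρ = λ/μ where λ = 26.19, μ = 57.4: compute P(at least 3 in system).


ρ = 26.19/57.4 = 0.4563
P(N ≥ n) = ρ^n = 0.4563^3 = 0.094988

Final: 0.094988


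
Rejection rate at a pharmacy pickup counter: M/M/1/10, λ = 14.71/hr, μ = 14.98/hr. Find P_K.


ρ = λ/μ = 14.71/14.98 = 0.9820
P_K = (1−ρ)ρ^K/(1−ρ^(K+1)) = (0.01802·0.833698)/(1 − 0.818671)
= 0.015027/0.181329 = 0.082869

Final: 0.082869


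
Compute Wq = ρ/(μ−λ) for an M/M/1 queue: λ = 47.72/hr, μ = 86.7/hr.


ρ = 47.72/86.7 = 0.5504
Wq = ρ/(μ−λ) = 0.5504/(86.7 − 47.72) = 0.5504/38.98 = 0.01412 hr

Final: 0.01412 hr


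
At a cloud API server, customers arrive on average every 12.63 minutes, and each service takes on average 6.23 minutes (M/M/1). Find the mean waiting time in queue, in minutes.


λ = 60/12.63 = 4.7506 /hr
μ = 60/6.23 = 9.6308 /hr
ρ = λ/μ = 4.7506/9.6308 = 0.4933
Wq = ρ/(μ−λ) = 0.4933/(9.6308−4.7506) = 0.10108 hr
In minutes: 0.10108·60 = 6.065 min

Final: 6.065 min


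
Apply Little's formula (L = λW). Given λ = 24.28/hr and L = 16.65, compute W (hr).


W = L/λ = 16.65/24.28 = 0.6857 hr

Final: 0.6857 hr


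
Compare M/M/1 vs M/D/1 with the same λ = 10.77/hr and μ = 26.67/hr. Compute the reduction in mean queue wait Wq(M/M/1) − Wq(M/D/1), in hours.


ρ = 10.77/26.67 = 0.4038
Wq(M/M/1) = ρ/(μ−λ) = 0.4038/15.90 = 0.02540 hr
Wq(M/D/1) = ρ/(2(μ−λ)) = 0.01270 hr
Savings = 0.02540 − 0.01270 = 0.01270 hr

Final: 0.01270 hr


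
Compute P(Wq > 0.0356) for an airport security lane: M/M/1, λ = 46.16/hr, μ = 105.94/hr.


ρ = 46.16/105.94 = 0.4357
P(Wq > t) = ρ·e^{−(μ−λ)t} = 0.4357·e^{−2.1282}
= 0.4357·0.119055 = 0.051875

Final: 0.051875


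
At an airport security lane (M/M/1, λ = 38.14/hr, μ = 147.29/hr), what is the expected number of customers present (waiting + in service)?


ρ = λ/μ = 38.14/147.29 = 0.2589
L = ρ/(1−ρ) = 0.2589/(1 − 0.2589) = 0.2589/0.7411 = 0.3494

Final: 0.3494


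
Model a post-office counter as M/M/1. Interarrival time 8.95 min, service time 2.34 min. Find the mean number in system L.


λ = 60/8.95 = 6.7039 /hr
μ = 60/2.34 = 25.6410 /hr
ρ = λ/μ = 6.7039/25.6410 = 0.2615
L = ρ/(1−ρ) = 0.2615/0.7385 = 0.3540

Final: 0.3540


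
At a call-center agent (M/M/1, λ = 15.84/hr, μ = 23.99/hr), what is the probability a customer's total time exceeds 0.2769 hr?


W ~ Exponential(μ−λ) for M/M/1.
μ − λ = 23.99 − 15.84 = 8.1500
P(W > t) = e^{−(μ−λ)t} = e^{−2.2567} = 0.104692

Final: 0.104692


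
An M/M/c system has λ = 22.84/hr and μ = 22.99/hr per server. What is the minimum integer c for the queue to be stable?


Stability requires cμ > λ ⇔ c > λ/μ.
λ/μ = 22.84/22.99 = 0.9935
Minimum integer c = ⌊0.9935⌋ + 1 = 1
Check: 1·22.99 = 22.99 > 22.84, while 0·22.99 = 0.00 ≤ 22.84

Final: 1 servers


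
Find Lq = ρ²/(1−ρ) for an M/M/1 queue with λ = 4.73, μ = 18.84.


ρ = 4.73/18.84 = 0.2511
Lq = ρ²/(1−ρ) = 0.06303/0.7489 = 0.08416

Final: 0.08416


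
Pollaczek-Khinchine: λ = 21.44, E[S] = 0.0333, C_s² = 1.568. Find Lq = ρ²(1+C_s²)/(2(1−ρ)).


ρ = λ·E[S] = 21.44·0.0333 = 0.7140
Lq = ρ²(1+C_s²)/(2(1−ρ)) = 0.5097·(1+1.568)/(2·0.2860)
= 0.5097·2.5680/0.5721 = 2.28804

Final: 2.28804


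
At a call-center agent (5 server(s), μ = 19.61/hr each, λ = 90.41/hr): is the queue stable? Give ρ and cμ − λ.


Total capacity cμ = 5·19.61 = 98.05/hr
ρ = λ/(cμ) = 90.41/98.05 = 0.9221
Stable ⇔ ρ < 1: YES
Spare capacity = cμ − λ = 98.05 − 90.41 = 7.64/hr

Final: ρ = 0.9221; stable; margin = 7.64/hr


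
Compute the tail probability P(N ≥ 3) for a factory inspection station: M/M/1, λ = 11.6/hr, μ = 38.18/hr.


ρ = 11.6/38.18 = 0.3038
P(N ≥ n) = ρ^n = 0.3038^3 = 0.028046

Final: 0.028046


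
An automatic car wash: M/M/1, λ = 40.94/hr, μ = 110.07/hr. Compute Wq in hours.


ρ = 40.94/110.07 = 0.3719
Wq = ρ/(μ−λ) = 0.3719/(110.07 − 40.94) = 0.3719/69.13 = 0.005380 hr

Final: 0.005380 hr


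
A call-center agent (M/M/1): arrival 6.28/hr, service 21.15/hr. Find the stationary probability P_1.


ρ = 6.28/21.15 = 0.2969
P_n = (1−ρ)·ρ^n = (1 − 0.2969)·0.2969^1 = 0.7031·0.296927 = 0.208761

Final: 0.208761


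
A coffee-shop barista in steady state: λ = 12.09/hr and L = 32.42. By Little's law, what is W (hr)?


W = L/λ = 32.42/12.09 = 2.6816 hr

Final: 2.6816 hr


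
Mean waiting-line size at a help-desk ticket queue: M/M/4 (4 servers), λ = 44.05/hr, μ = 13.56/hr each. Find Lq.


a = λ/μ = 3.2485; ρ = a/4 = 0.8121
P₀ = 0.025039
Lq = P₀·a^c·ρ / (c!·(1−ρ)²) = 0.025039·111.36402·0.8121/(24·0.03529)
= 2.67343

Final: 2.67343


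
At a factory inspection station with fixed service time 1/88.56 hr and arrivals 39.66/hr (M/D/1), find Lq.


ρ = 39.66/88.56 = 0.4478
M/D/1: Lq = ρ²/(2(1−ρ)) = 0.2006/(2·0.5522) = 0.18161

Final: 0.18161


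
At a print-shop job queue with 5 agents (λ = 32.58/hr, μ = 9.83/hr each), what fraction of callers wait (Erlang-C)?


a = λ/μ = 3.3143; ρ = a/5 = 0.6629
P₀ = 0.032480 (from M/M/c formula)
C(c,a) = [a^c/(c!(1−ρ))]·P₀ = [399.93352/(120·0.3371)]·0.032480
= 9.88570·0.032480 = 0.321087

Final: 0.321087


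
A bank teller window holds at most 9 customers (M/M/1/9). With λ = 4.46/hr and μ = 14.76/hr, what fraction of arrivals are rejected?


ρ = λ/μ = 4.46/14.76 = 0.3022
P_K = (1−ρ)ρ^K/(1−ρ^(K+1)) = (0.6978·0.00002100)/(1 − 0.000006346)
= 0.00001466/0.999994 = 0.00001466

Final: 0.00001466


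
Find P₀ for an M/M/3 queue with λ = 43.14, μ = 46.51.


a = λ/μ = 43.14/46.51 = 0.9275; ρ = a/c = 0.3092
Σ_{k=0}^{2} a^k/k! (terms k=0..2) = 1.00000 + 0.92754 + 0.43017 = 2.35771
Tail: a^3/(3!(1−ρ)) = 0.79800/(6·0.6908) = 0.19252
P₀ = 1/(2.35771 + 0.19252) = 1/2.55023 = 0.392121

Final: 0.392121


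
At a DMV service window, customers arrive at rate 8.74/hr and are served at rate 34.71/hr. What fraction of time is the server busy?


ρ = λ/μ = 8.74/34.71 = 0.2518

Final: 0.2518


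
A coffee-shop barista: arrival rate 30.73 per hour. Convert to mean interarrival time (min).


Mean interarrival time = 1/λ = 1/30.73 hour = 0.03254 hour
In minutes: 0.03254 × 60 = 1.9525 min

Final: 1.9525 min


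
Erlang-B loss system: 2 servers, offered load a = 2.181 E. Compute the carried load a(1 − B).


B(2,2.181) = 0.427814 (Erlang-B)
Carried load = a(1 − B) = 2.181·(1 − 0.427814) = 2.181·0.572186 = 1.2479 E

Final: 1.2479 Erlangs


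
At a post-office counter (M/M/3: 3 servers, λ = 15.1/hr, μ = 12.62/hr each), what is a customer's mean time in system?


a = 1.1965; ρ = 0.3988; P₀ = 0.295225
Lq = P₀·a^c·ρ/(c!(1−ρ)²) = 0.09302
Wq = Lq/λ = 0.09302/15.1 = 0.006160 hr
W = Wq + 1/μ = 0.006160 + 0.07924 = 0.08540 hr

Final: 0.08540 hr


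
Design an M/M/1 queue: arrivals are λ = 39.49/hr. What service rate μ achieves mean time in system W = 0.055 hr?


W = 1/(μ−λ) ⇒ μ − λ = 1/W = 1/0.055 = 18.1818
μ = λ + 1/W = 39.49 + 18.1818 = 57.6718 per hr

Final: 57.6718 /hr


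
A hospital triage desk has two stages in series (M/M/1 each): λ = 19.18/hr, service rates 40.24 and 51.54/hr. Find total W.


Each node sees arrival rate λ = 19.18/hr (tandem ⇒ throughput preserved).
W₁ = 1/(μ₁−λ) = 1/(40.24−19.18) = 0.04748 hr
W₂ = 1/(μ₂−λ) = 1/(51.54−19.18) = 0.03090 hr
W_total = W₁ + W₂ = 0.04748 + 0.03090 = 0.07839 hr

Final: 0.07839 hr


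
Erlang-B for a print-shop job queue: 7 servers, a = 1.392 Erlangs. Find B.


B(c,a) = (a^c/c!) / Σ_{k=0}^{c} a^k/k!
a^7/7! = 0.002009
Σ terms (k=0..7): 1.00000 + 1.39200 + 0.96883 + 0.44954 + 0.15644 + 0.04355 + 0.01010 + 0.002009 = 4.022475
B = 0.002009/4.022475 = 0.0004995

Final: 0.0004995


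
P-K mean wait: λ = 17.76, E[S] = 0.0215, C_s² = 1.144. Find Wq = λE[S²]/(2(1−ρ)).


ρ = λ·E[S] = 17.76·0.0215 = 0.3818
E[S²] = E[S]²(1+C_s²) = 0.0215²·(1+1.144) = 0.0009911
Wq = λ·E[S²]/(2(1−ρ)) = 17.76·0.0009911/(2·0.6182) = 0.01424 hr

Final: 0.01424 hr


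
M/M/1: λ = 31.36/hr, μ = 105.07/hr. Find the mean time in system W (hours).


W = 1/(μ−λ) = 1/(105.07 − 31.36) = 1/73.71 = 0.01357 hr

Final: 0.01357 hr


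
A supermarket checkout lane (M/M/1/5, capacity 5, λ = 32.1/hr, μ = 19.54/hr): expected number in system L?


ρ = 32.1/19.54 = 1.6428
L = ρ[1 − (K+1)ρ^K + Kρ^(K+1)] / [(1−ρ)(1−ρ^(K+1))]
Numerator: 1.6428·(1 − 6·11.964715 + 5·19.655443) = 45.158366
Denominator: (-0.6428)·(-18.655443) = 11.991421
L = 45.158366/11.991421 = 3.7659

Final: 3.7659


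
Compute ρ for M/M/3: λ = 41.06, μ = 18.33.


ρ = λ/(cμ) = 41.06/(3·18.33) = 41.06/54.99 = 0.7467

Final: 0.7467


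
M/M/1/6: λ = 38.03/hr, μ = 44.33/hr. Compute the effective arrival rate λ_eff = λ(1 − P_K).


ρ = 0.8579; P_K = (1−ρ)ρ^6/(1−ρ^7) = 0.086094
λ_eff = λ(1 − P_K) = 38.03·(1 − 0.086094) = 38.03·0.913906 = 34.7558 /hr

Final: 34.7558 /hr


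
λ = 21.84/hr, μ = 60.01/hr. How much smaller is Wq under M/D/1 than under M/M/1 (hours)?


ρ = 21.84/60.01 = 0.3639
Wq(M/M/1) = ρ/(μ−λ) = 0.3639/38.17 = 0.009535 hr
Wq(M/D/1) = ρ/(2(μ−λ)) = 0.004767 hr
Savings = 0.009535 − 0.004767 = 0.004767 hr

Final: 0.004767 hr


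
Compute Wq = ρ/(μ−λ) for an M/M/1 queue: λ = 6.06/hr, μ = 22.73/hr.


ρ = 6.06/22.73 = 0.2666
Wq = ρ/(μ−λ) = 0.2666/(22.73 − 6.06) = 0.2666/16.67 = 0.01599 hr

Final: 0.01599 hr


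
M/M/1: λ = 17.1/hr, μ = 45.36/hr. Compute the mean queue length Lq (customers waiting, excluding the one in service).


ρ = 17.1/45.36 = 0.3770
Lq = ρ²/(1−ρ) = 0.1421/0.6230 = 0.2281

Final: 0.2281


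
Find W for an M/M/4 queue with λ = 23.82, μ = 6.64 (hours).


a = 3.5873; ρ = 0.8968; P₀ = 0.011681
Lq = P₀·a^c·ρ/(c!(1−ρ)²) = 6.79277
Wq = Lq/λ = 6.79277/23.82 = 0.28517 hr
W = Wq + 1/μ = 0.28517 + 0.15060 = 0.43577 hr

Final: 0.43577 hr


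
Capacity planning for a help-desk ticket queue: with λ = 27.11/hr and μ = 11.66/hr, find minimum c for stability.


Stability requires cμ > λ ⇔ c > λ/μ.
λ/μ = 27.11/11.66 = 2.3250
Minimum integer c = ⌊2.3250⌋ + 1 = 3
Check: 3·11.66 = 34.98 > 27.11, while 2·11.66 = 23.32 ≤ 27.11

Final: 3 servers


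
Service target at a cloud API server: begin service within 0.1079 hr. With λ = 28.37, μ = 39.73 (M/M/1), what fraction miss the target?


ρ = 28.37/39.73 = 0.7141
P(Wq > t) = ρ·e^{−(μ−λ)t} = 0.7141·e^{−1.2257}
= 0.7141·0.293539 = 0.209608

Final: 0.209608


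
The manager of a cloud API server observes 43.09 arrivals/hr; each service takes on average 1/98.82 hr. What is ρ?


ρ = λ/μ = 43.09/98.82 = 0.4360

Final: 0.4360


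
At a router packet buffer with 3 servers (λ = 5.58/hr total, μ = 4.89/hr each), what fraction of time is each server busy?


ρ = λ/(cμ) = 5.58/(3·4.89) = 5.58/14.67 = 0.3804

Final: 0.3804


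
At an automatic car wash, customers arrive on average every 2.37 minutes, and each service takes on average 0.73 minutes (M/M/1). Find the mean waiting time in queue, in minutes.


λ = 60/2.37 = 25.3165 /hr
μ = 60/0.73 = 82.1918 /hr
ρ = λ/μ = 25.3165/82.1918 = 0.3080
Wq = ρ/(μ−λ) = 0.3080/(82.1918−25.3165) = 0.005416 hr
In minutes: 0.005416·60 = 0.3249 min

Final: 0.3249 min


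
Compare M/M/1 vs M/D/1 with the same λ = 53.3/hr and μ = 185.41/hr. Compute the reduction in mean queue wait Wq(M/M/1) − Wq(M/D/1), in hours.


ρ = 53.3/185.41 = 0.2875
Wq(M/M/1) = ρ/(μ−λ) = 0.2875/132.11 = 0.002176 hr
Wq(M/D/1) = ρ/(2(μ−λ)) = 0.001088 hr
Savings = 0.002176 − 0.001088 = 0.001088 hr

Final: 0.001088 hr


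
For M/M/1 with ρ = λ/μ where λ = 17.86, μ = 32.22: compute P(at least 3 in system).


ρ = 17.86/32.22 = 0.5543
P(N ≥ n) = ρ^n = 0.5543^3 = 0.170321

Final: 0.170321


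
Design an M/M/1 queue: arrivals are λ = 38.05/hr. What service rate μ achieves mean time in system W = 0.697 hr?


W = 1/(μ−λ) ⇒ μ − λ = 1/W = 1/0.697 = 1.4347
μ = λ + 1/W = 38.05 + 1.4347 = 39.4847 per hr

Final: 39.4847 /hr


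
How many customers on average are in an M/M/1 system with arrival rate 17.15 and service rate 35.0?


ρ = λ/μ = 17.15/35.0 = 0.4900
L = ρ/(1−ρ) = 0.4900/(1 − 0.4900) = 0.4900/0.5100 = 0.9608

Final: 0.9608


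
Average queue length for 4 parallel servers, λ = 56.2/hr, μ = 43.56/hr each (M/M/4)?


a = λ/μ = 1.2902; ρ = a/4 = 0.3225
P₀ = 0.273913
Lq = P₀·a^c·ρ / (c!·(1−ρ)²) = 0.273913·2.77073·0.3225/(24·0.45895)
= 0.02222

Final: 0.02222


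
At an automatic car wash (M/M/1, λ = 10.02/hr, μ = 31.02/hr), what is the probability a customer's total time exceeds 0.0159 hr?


W ~ Exponential(μ−λ) for M/M/1.
μ − λ = 31.02 − 10.02 = 21.0000
P(W > t) = e^{−(μ−λ)t} = e^{−0.3339} = 0.716125

Final: 0.716125


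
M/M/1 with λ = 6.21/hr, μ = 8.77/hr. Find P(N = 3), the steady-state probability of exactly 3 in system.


ρ = 6.21/8.77 = 0.7081
P_n = (1−ρ)·ρ^n = (1 − 0.7081)·0.7081^3 = 0.2919·0.355039 = 0.103637

Final: 0.103637


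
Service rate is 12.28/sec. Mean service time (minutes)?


Mean service time = 1/μ = 1/12.28 second = 0.08143 second
In minutes: 0.08143 × 0.0166667 = 0.001357 min

Final: 0.001357 min


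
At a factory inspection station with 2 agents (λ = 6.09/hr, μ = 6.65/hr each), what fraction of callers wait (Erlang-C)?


a = λ/μ = 0.9158; ρ = a/2 = 0.4579
P₀ = 0.371841 (from M/M/c formula)
C(c,a) = [a^c/(c!(1−ρ))]·P₀ = [0.83867/(2·0.5421)]·0.371841
= 0.77353·0.371841 = 0.287631

Final: 0.287631


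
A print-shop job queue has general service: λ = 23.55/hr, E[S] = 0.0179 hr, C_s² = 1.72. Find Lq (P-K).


ρ = λ·E[S] = 23.55·0.0179 = 0.4215
Lq = ρ²(1+C_s²)/(2(1−ρ)) = 0.1777·(1+1.72)/(2·0.5785)
= 0.1777·2.7200/1.1569 = 0.41779

Final: 0.41779


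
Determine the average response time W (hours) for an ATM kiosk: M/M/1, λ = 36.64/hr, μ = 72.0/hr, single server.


W = 1/(μ−λ) = 1/(72.0 − 36.64) = 1/35.36 = 0.02828 hr

Final: 0.02828 hr


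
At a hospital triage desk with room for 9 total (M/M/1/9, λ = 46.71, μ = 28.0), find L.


ρ = 46.71/28.0 = 1.6682
L = ρ[1 − (K+1)ρ^K + Kρ^(K+1)] / [(1−ρ)(1−ρ^(K+1))]
Numerator: 1.6682·(1 − 10·100.061388 + 9·166.923837) = 838.612411
Denominator: (-0.6682)·(-165.923837) = 110.872678
L = 838.612411/110.872678 = 7.5637

Final: 7.5637


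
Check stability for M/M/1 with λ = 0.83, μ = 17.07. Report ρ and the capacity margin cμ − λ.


Total capacity cμ = 1·17.07 = 17.07/hr
ρ = λ/(cμ) = 0.83/17.07 = 0.04862
Stable ⇔ ρ < 1: YES
Spare capacity = cμ − λ = 17.07 − 0.83 = 16.24/hr

Final: ρ = 0.04862; stable; margin = 16.24/hr


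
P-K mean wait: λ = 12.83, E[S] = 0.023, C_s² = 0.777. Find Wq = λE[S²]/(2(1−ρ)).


ρ = λ·E[S] = 12.83·0.023 = 0.2951
E[S²] = E[S]²(1+C_s²) = 0.023²·(1+0.777) = 0.0009400
Wq = λ·E[S²]/(2(1−ρ)) = 12.83·0.0009400/(2·0.7049) = 0.008555 hr

Final: 0.008555 hr


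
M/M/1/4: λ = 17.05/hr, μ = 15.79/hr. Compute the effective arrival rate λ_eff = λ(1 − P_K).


ρ = 1.0798; P_K = (1−ρ)ρ^4/(1−ρ^5) = 0.231824
λ_eff = λ(1 − P_K) = 17.05·(1 − 0.231824) = 17.05·0.768176 = 13.0974 /hr

Final: 13.0974 /hr


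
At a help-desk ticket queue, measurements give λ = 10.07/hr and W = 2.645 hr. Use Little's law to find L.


L = λW = 10.07·2.645 = 26.6351

Final: 26.6351


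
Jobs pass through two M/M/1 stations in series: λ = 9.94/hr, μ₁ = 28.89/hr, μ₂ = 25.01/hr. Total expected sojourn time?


Each node sees arrival rate λ = 9.94/hr (tandem ⇒ throughput preserved).
W₁ = 1/(μ₁−λ) = 1/(28.89−9.94) = 0.05277 hr
W₂ = 1/(μ₂−λ) = 1/(25.01−9.94) = 0.06636 hr
W_total = W₁ + W₂ = 0.05277 + 0.06636 = 0.11913 hr

Final: 0.11913 hr


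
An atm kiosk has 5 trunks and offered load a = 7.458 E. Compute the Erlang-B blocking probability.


B(c,a) = (a^c/c!) / Σ_{k=0}^{c} a^k/k!
a^5/5! = 192.278466
Σ terms (k=0..5): 1.00000 + 7.45800 + 27.81088 + 69.13785 + 128.90753 + 192.27847 = 426.592727
B = 192.278466/426.592727 = 0.450731

Final: 0.450731


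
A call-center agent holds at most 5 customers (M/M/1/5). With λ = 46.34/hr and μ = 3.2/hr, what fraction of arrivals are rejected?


ρ = λ/μ = 46.34/3.2 = 14.4813
P_K = (1−ρ)ρ^K/(1−ρ^(K+1)) = (-13.4813·636839.885613)/(1 − 9222237.593527)
= -8585397.707915/-9222236.593527 = 0.930945

Final: 0.930945


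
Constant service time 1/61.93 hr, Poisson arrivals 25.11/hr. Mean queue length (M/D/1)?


ρ = 25.11/61.93 = 0.4055
M/D/1: Lq = ρ²/(2(1−ρ)) = 0.1644/(2·0.5945) = 0.13825

Final: 0.13825


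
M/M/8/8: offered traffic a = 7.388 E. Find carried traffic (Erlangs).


B(8,7.388) = 0.201073 (Erlang-B)
Carried load = a(1 − B) = 7.388·(1 − 0.201073) = 7.388·0.798927 = 5.9025 E

Final: 5.9025 Erlangs


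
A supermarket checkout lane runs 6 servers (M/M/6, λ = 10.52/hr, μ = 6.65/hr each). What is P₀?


a = λ/μ = 10.52/6.65 = 1.5820; ρ = a/c = 0.2637
Σ_{k=0}^{5} a^k/k! (terms k=0..5) = 1.00000 + 1.58195 + 1.25129 + 0.65983 + 0.26095 + 0.08256 = 4.83659
Tail: a^6/(6!(1−ρ)) = 15.67345/(720·0.7363) = 0.02956
P₀ = 1/(4.83659 + 0.02956) = 1/4.86616 = 0.205501

Final: 0.205501


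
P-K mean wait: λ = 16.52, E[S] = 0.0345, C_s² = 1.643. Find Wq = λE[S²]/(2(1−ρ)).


ρ = λ·E[S] = 16.52·0.0345 = 0.5699
E[S²] = E[S]²(1+C_s²) = 0.0345²·(1+1.643) = 0.003146
Wq = λ·E[S²]/(2(1−ρ)) = 16.52·0.003146/(2·0.4301) = 0.06042 hr

Final: 0.06042 hr


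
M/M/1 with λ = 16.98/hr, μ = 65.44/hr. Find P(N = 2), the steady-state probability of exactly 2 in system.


ρ = 16.98/65.44 = 0.2595
P_n = (1−ρ)·ρ^n = (1 − 0.2595)·0.2595^2 = 0.7405·0.067327 = 0.049857

Final: 0.049857


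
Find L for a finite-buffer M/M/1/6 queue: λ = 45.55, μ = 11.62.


ρ = 45.55/11.62 = 3.9200
L = ρ[1 − (K+1)ρ^K + Kρ^(K+1)] / [(1−ρ)(1−ρ^(K+1))]
Numerator: 3.9200·(1 − 7·3628.219219 + 6·14222.494444) = 234956.590660
Denominator: (-2.9200)·(-14221.494444) = 41526.274224
L = 234956.590660/41526.274224 = 5.6580

Final: 5.6580


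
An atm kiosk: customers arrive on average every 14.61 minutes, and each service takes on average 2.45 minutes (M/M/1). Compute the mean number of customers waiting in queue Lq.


λ = 60/14.61 = 4.1068 /hr
μ = 60/2.45 = 24.4898 /hr
ρ = λ/μ = 4.1068/24.4898 = 0.1677
Lq = ρ²/(1−ρ) = 0.02812/0.8323 = 0.03379

Final: 0.03379


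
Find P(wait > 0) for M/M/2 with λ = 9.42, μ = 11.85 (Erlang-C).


a = λ/μ = 0.7949; ρ = a/2 = 0.3975
P₀ = 0.431159 (from M/M/c formula)
C(c,a) = [a^c/(c!(1−ρ))]·P₀ = [0.63192/(2·0.6025)]·0.431159
= 0.52439·0.431159 = 0.226096

Final: 0.226096


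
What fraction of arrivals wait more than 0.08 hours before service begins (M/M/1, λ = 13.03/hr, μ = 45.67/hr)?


ρ = 13.03/45.67 = 0.2853
P(Wq > t) = ρ·e^{−(μ−λ)t} = 0.2853·e^{−2.6112}
= 0.2853·0.073446 = 0.020955

Final: 0.020955


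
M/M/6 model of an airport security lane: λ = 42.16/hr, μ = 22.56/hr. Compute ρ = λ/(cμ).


ρ = λ/(cμ) = 42.16/(6·22.56) = 42.16/135.36 = 0.3115

Final: 0.3115


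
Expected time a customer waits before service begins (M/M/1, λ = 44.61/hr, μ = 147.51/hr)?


ρ = 44.61/147.51 = 0.3024
Wq = ρ/(μ−λ) = 0.3024/(147.51 − 44.61) = 0.3024/102.90 = 0.002939 hr

Final: 0.002939 hr


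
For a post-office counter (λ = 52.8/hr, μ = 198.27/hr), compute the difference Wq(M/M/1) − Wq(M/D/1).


ρ = 52.8/198.27 = 0.2663
Wq(M/M/1) = ρ/(μ−λ) = 0.2663/145.47 = 0.001831 hr
Wq(M/D/1) = ρ/(2(μ−λ)) = 0.0009153 hr
Savings = 0.001831 − 0.0009153 = 0.0009153 hr

Final: 0.0009153 hr


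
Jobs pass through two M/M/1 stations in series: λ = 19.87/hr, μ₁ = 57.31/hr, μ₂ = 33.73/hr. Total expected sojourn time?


Each node sees arrival rate λ = 19.87/hr (tandem ⇒ throughput preserved).
W₁ = 1/(μ₁−λ) = 1/(57.31−19.87) = 0.02671 hr
W₂ = 1/(μ₂−λ) = 1/(33.73−19.87) = 0.07215 hr
W_total = W₁ + W₂ = 0.02671 + 0.07215 = 0.09886 hr

Final: 0.09886 hr


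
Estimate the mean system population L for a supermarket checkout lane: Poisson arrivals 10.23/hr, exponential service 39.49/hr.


ρ = λ/μ = 10.23/39.49 = 0.2591
L = ρ/(1−ρ) = 0.2591/(1 − 0.2591) = 0.2591/0.7409 = 0.3496

Final: 0.3496


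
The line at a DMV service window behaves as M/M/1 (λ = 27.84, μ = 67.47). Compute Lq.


ρ = 27.84/67.47 = 0.4126
Lq = ρ²/(1−ρ) = 0.1703/0.5874 = 0.2899

Final: 0.2899


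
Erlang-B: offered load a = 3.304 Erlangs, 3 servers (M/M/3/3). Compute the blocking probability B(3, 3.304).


B(c,a) = (a^c/c!) / Σ_{k=0}^{c} a^k/k!
a^3/3! = 6.011306
Σ terms (k=0..3): 1.00000 + 3.30400 + 5.45821 + 6.01131 = 15.773514
B = 6.011306/15.773514 = 0.381101

Final: 0.381101


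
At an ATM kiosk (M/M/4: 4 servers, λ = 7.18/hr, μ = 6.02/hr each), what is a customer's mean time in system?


a = 1.1927; ρ = 0.2982; P₀ = 0.302402
Lq = P₀·a^c·ρ/(c!(1−ρ)²) = 0.01543
Wq = Lq/λ = 0.01543/7.18 = 0.002150 hr
W = Wq + 1/μ = 0.002150 + 0.16611 = 0.16826 hr

Final: 0.16826 hr


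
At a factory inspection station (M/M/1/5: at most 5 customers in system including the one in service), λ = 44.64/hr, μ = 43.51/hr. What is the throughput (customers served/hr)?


ρ = 1.0260; P_K = (1−ρ)ρ^5/(1−ρ^6) = 0.177529
λ_eff = λ(1 − P_K) = 44.64·(1 − 0.177529) = 44.64·0.822471 = 36.7151 /hr

Final: 36.7151 /hr


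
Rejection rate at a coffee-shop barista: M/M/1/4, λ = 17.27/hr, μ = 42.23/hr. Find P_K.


ρ = λ/μ = 17.27/42.23 = 0.4090
P_K = (1−ρ)ρ^K/(1−ρ^(K+1)) = (0.5910·0.027970)/(1 − 0.011438)
= 0.016531/0.988562 = 0.016723

Final: 0.016723


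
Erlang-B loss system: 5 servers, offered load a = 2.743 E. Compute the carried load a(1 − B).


B(5,2.743) = 0.088647 (Erlang-B)
Carried load = a(1 − B) = 2.743·(1 − 0.088647) = 2.743·0.911353 = 2.4998 E

Final: 2.4998 Erlangs


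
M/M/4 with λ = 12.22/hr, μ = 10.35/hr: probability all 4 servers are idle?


a = λ/μ = 12.22/10.35 = 1.1807; ρ = a/c = 0.2952
Σ_{k=0}^{3} a^k/k! (terms k=0..3) = 1.00000 + 1.18068 + 0.69700 + 0.27431 = 3.15198
Tail: a^4/(4!(1−ρ)) = 1.94323/(24·0.7048) = 0.11488
P₀ = 1/(3.15198 + 0.11488) = 1/3.26686 = 0.306104

Final: 0.306104


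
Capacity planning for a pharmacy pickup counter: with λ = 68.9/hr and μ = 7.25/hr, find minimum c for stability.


Stability requires cμ > λ ⇔ c > λ/μ.
λ/μ = 68.9/7.25 = 9.5034
Minimum integer c = ⌊9.5034⌋ + 1 = 10
Check: 10·7.25 = 72.50 > 68.9, while 9·7.25 = 65.25 ≤ 68.9

Final: 10 servers


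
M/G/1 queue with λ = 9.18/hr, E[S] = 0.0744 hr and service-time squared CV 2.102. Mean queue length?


ρ = λ·E[S] = 9.18·0.0744 = 0.6830
Lq = ρ²(1+C_s²)/(2(1−ρ)) = 0.4665·(1+2.102)/(2·0.3170)
= 0.4665·3.1020/0.6340 = 2.28230

Final: 2.28230


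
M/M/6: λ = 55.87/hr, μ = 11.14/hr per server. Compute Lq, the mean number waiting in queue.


a = λ/μ = 5.0153; ρ = a/6 = 0.8359
P₀ = 0.004404
Lq = P₀·a^c·ρ / (c!·(1−ρ)²) = 0.004404·15913.32319·0.8359/(720·0.02694)
= 3.02024

Final: 3.02024


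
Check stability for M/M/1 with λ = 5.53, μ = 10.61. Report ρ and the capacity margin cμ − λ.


Total capacity cμ = 1·10.61 = 10.61/hr
ρ = λ/(cμ) = 5.53/10.61 = 0.5212
Stable ⇔ ρ < 1: YES
Spare capacity = cμ − λ = 10.61 − 5.53 = 5.08/hr

Final: ρ = 0.5212; stable; margin = 5.08/hr


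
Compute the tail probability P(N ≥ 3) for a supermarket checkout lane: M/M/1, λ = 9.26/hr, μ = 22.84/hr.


ρ = 9.26/22.84 = 0.4054
P(N ≥ n) = ρ^n = 0.4054^3 = 0.066641

Final: 0.066641


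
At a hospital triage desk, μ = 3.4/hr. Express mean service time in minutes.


Mean service time = 1/μ = 1/3.4 hour = 0.29412 hour
In minutes: 0.29412 × 60 = 17.6471 min

Final: 17.6471 min


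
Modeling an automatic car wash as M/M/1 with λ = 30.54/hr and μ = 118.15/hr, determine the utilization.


ρ = λ/μ = 30.54/118.15 = 0.2585

Final: 0.2585


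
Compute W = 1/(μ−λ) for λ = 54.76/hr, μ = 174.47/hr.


W = 1/(μ−λ) = 1/(174.47 − 54.76) = 1/119.71 = 0.008354 hr

Final: 0.008354 hr


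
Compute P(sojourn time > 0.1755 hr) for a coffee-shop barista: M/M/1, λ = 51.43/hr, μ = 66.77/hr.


W ~ Exponential(μ−λ) for M/M/1.
μ − λ = 66.77 − 51.43 = 15.3400
P(W > t) = e^{−(μ−λ)t} = e^{−2.6922} = 0.067734

Final: 0.067734


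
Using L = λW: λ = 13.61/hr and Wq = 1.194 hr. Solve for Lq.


Lq = λWq = 13.61·1.194 = 16.2503

Final: 16.2503


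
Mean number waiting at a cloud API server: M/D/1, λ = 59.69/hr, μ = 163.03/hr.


ρ = 59.69/163.03 = 0.3661
M/D/1: Lq = ρ²/(2(1−ρ)) = 0.1341/(2·0.6339) = 0.10574

Final: 0.10574


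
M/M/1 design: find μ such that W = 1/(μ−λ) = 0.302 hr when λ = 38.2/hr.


W = 1/(μ−λ) ⇒ μ − λ = 1/W = 1/0.302 = 3.3113
μ = λ + 1/W = 38.2 + 3.3113 = 41.5113 per hr

Final: 41.5113 /hr


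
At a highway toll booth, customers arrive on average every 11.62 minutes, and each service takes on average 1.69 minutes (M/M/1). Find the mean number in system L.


λ = 60/11.62 = 5.1635 /hr
μ = 60/1.69 = 35.5030 /hr
ρ = λ/μ = 5.1635/35.5030 = 0.1454
L = ρ/(1−ρ) = 0.1454/0.8546 = 0.1702

Final: 0.1702


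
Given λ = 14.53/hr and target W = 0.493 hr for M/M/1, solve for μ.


W = 1/(μ−λ) ⇒ μ − λ = 1/W = 1/0.493 = 2.0284
μ = λ + 1/W = 14.53 + 2.0284 = 16.5584 per hr

Final: 16.5584 /hr


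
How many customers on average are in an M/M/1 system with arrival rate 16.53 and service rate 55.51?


ρ = λ/μ = 16.53/55.51 = 0.2978
L = ρ/(1−ρ) = 0.2978/(1 − 0.2978) = 0.2978/0.7022 = 0.4241

Final: 0.4241


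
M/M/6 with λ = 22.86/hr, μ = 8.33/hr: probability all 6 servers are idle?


a = λ/μ = 22.86/8.33 = 2.7443; ρ = a/c = 0.4574
Σ_{k=0}^{5} a^k/k! (terms k=0..5) = 1.00000 + 2.74430 + 3.76558 + 3.44463 + 2.36327 + 1.29710 = 14.61489
Tail: a^6/(6!(1−ρ)) = 427.15682/(720·0.5426) = 1.09336
P₀ = 1/(14.61489 + 1.09336) = 1/15.70824 = 0.063661

Final: 0.063661
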